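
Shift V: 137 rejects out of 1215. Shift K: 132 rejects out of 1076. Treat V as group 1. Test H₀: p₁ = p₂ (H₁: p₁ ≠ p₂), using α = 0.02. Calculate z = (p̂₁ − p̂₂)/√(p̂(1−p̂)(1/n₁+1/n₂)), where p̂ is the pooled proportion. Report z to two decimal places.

p̂₁ = 137/1215 = 0.11276, p̂₂ = 132/1076 = 0.12268.
Pooled p̂ = (137+132)/(1215+1076) = 269/2291 = 0.11742.
SE = √(0.103629 × 0.00175241) = 0.01348.
z = (0.11276 − 0.12268)/0.01348 = -0.00992/0.01348 = -0.74.
Two-sided p-value ≈ 2·Φ(−0.736) = 0.4617, so at α = 0.02 we fail to reject H₀.

z = -0.74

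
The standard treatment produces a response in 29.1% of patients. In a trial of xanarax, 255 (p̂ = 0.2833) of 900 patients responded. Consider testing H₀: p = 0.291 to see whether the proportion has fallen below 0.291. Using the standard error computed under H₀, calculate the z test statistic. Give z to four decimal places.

z = -0.5064

p̂ = 255/900 ≈ 0.283333.
Under H₀, SE = √(0.291·0.709/900) = √(0.000229243) = 0.015141.
z = (0.283333 − 0.291)/0.015141 = -0.007667/0.015141 = -0.5064.
p-value = P(Z < -0.506) ≈ 0.3063.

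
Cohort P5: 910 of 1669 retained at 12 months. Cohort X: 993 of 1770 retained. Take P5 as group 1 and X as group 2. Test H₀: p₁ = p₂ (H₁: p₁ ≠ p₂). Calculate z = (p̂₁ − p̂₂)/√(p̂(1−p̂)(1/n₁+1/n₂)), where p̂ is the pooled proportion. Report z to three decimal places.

z = -0.930

p̂₁ = 910/1669 = 0.54524, p̂₂ = 993/1770 = 0.56102.
Pooled p̂ = (910+993)/(1669+1770) = 1903/3439 = 0.55336.
SE = √(p̂(1−p̂)(1/n₁+1/n₂)) = √(0.55336·0.44664·0.00116413) = √(0.000287719) = 0.01696.
z = (0.54524 − 0.56102)/0.01696 = -0.01578/0.01696 = -0.930.
p-value = 2·P(Z > 0.930) ≈ 0.3522.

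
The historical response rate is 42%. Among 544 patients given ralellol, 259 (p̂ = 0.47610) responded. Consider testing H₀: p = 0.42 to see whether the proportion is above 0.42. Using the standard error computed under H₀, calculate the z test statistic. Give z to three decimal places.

z = 2.651

p̂ = 259/544 = 0.47610.
SE = √(p₀(1−p₀)/n) = √(0.2436/544) = 0.02116.
z = (0.47610 − 0.42)/0.02116 = 0.05610/0.02116 = 2.651.
p-value = P(Z > 2.651) ≈ 0.0040.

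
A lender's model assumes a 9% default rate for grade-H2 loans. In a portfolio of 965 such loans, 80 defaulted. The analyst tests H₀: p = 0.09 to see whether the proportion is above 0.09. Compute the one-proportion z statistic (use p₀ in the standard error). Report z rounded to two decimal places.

z = -0.77

p̂ = 80/965 ≈ 0.0829.
Under H₀, SE = √(0.09·0.91/965) = √(8.48705e-05) = 0.0092.
z = (0.0829 − 0.09)/0.0092 = -0.0071/0.0092 = -0.77.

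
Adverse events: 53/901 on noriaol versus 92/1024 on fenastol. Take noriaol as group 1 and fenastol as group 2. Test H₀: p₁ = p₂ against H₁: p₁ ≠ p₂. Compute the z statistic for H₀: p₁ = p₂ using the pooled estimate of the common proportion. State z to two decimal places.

p̂₁ = 53/901 ≈ 0.05882, p̂₂ = 92/1024 ≈ 0.08984.
Pooled p̂ = (53+92)/(901+1024) = 145/1925 = 0.07532.
SE = √(0.0696509 × 0.00208644) = 0.01205.
z = (0.05882 − 0.08984)/0.01205 = -0.03102/0.01205 = -2.57.
p-value = 2·P(Z > 2.573) ≈ 0.0101.

z = -2.57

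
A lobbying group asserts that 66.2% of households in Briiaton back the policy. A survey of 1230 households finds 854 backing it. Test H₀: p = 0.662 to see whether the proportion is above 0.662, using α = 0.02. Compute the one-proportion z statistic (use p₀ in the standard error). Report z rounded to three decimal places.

z = 2.395

p̂ = 854/1230 ≈ 0.69431.
Standard error under H₀: √(0.662×0.338/1230) = 0.01349.
z = (0.69431 − 0.662)/0.01349 = 0.03231/0.01349 = 2.395.
p-value = P(Z > 2.395) ≈ 0.0083; since p < α = 0.02, reject H₀.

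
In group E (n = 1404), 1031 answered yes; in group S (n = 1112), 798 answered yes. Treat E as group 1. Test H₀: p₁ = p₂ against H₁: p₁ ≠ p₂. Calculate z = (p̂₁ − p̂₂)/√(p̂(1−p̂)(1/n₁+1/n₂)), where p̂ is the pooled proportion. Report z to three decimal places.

p̂₁ = 1031/1404 = 0.734330, p̂₂ = 798/1112 = 0.717626.
Pooled p̂ = (1031+798)/(1404+1112) = 1829/2516 = 0.726948.
SE = √(0.198495 × 0.00161153) = 0.017885.
z = (0.734330 − 0.717626)/0.017885 = 0.016704/0.017885 = 0.934.
Two-sided p-value ≈ 2·Φ(−0.934) = 0.3503.

z = 0.934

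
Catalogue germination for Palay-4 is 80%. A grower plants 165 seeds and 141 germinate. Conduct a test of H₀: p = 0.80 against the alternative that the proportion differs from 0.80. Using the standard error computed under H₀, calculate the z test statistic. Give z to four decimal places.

z = 1.7516

p̂ = 141/165 ≈ 0.854545.
SE = √(p₀(1−p₀)/n) = √(0.16/165) = 0.031140.
z = (0.854545 − 0.8)/0.031140 = 0.054545/0.031140 = 1.7516.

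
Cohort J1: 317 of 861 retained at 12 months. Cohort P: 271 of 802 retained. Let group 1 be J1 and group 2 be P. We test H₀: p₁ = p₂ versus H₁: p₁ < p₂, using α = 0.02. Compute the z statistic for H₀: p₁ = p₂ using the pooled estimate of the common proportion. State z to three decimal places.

p̂₁ = 317/861 = 0.36818, p̂₂ = 271/802 = 0.33791.
Pooled p̂ = (317+271)/(861+802) = 588/1663 = 0.35358.
SE = √(0.228561 × 0.00240832) = 0.02346.
z = (0.36818 − 0.33791)/0.02346 = 0.03027/0.02346 = 1.290.
p-value = P(Z < 1.290) ≈ 0.9015; since p > α = 0.02, fail to reject H₀.

z = 1.290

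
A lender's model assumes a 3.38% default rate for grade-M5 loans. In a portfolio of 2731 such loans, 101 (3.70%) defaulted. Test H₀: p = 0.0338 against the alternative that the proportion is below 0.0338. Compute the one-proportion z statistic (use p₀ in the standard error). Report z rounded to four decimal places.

p̂ = 101/2731 ≈ 0.0369828.
Under H₀, SE = √(0.0338·0.9662/2731) = √(1.19581e-05) = 0.0034580.
z = (0.0369828 − 0.0338)/0.0034580 = 0.0031828/0.0034580 = 0.9204.

z = 0.9204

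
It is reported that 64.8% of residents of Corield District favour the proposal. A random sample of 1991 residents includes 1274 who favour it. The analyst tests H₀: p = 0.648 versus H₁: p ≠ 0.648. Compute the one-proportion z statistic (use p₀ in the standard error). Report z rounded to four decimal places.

p̂ = 1274/1991 ≈ 0.6398795.
SE = √(p₀(1−p₀)/n) = √(0.2281/1991) = 0.0107034.
z = (0.6398795 − 0.648)/0.0107034 = -0.0081205/0.0107034 = -0.7587.
Two-sided p-value ≈ 2·Φ(−0.759) = 0.4480.

z = -0.7587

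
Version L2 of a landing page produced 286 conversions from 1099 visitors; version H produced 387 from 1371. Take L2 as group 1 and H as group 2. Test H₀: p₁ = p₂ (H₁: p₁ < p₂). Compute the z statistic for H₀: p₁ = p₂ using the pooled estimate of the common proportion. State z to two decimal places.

z = -1.22

p̂₁ = 286/1099 = 0.26024, p̂₂ = 387/1371 = 0.28228.
Pooled p̂ = (286+387)/(1099+1371) = 673/2470 = 0.27247.
SE = √(p̂(1−p̂)(1/n₁+1/n₂)) = √(0.27247·0.72753·0.00163931) = √(0.000324961) = 0.01803.
z = (0.26024 − 0.28228)/0.01803 = -0.02204/0.01803 = -1.22.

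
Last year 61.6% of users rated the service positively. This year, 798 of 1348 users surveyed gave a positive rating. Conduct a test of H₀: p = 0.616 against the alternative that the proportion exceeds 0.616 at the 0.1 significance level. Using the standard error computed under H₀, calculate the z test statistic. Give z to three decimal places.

p̂ = 798/1348 ≈ 0.591988.
Under H₀, SE = √(0.616·0.384/1348) = √(0.000175478) = 0.013247.
z = (0.591988 − 0.616)/0.013247 = -0.024012/0.013247 = -1.813.
p-value = P(Z > -1.813) ≈ 0.9651, so at α = 0.1 we fail to reject H₀.

z = -1.813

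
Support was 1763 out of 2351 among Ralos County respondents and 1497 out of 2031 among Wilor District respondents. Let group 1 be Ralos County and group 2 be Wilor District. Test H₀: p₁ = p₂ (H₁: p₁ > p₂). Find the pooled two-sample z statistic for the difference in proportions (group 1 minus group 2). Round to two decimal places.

z = 0.97

p̂₁ = 1763/2351 ≈ 0.7499, p̂₂ = 1497/2031 ≈ 0.7371.
Pooled p̂ = (1763+1497)/(2351+2031) = 3260/4382 = 0.7440.
SE = √(p̂(1−p̂)(1/n₁+1/n₂)) = √(0.7440·0.2560·0.000917719) = √(0.000174814) = 0.0132.
z = (0.7499 − 0.7371)/0.0132 = 0.0128/0.0132 = 0.97.
p-value = P(Z > 0.969) ≈ 0.1662.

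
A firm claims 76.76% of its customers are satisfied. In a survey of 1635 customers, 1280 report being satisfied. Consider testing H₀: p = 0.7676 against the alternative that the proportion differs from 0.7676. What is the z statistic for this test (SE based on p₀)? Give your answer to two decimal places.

p̂ = 1280/1635 ≈ 0.78287.
Under H₀, SE = √(0.7676·0.2324/1635) = √(0.000109107) = 0.01045.
z = (0.78287 − 0.7676)/0.01045 = 0.01527/0.01045 = 1.46.

z = 1.46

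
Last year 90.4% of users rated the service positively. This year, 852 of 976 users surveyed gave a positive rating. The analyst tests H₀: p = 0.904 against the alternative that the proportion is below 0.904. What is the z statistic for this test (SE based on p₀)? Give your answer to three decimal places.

z = -3.293

p̂ = 852/976 ≈ 0.87295.
Standard error under H₀: √(0.904×0.096/976) = 0.00943.
z = (0.87295 − 0.904)/0.00943 = -0.03105/0.00943 = -3.293.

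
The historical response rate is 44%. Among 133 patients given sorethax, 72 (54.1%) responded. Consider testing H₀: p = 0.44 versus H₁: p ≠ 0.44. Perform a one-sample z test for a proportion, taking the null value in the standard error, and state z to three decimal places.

p̂ = 72/133 ≈ 0.54135.
Under H₀, SE = √(0.44·0.56/133) = √(0.00185263) = 0.04304.
z = (0.54135 − 0.44)/0.04304 = 0.10135/0.04304 = 2.355.
p-value = 2·P(Z > 2.355) ≈ 0.0185.

z = 2.355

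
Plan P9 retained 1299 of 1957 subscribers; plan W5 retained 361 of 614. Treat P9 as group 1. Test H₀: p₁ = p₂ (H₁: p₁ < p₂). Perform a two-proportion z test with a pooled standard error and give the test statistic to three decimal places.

z = 3.427

p̂₁ = 1299/1957 = 0.663771, p̂₂ = 361/614 = 0.587948.
Pooled p̂ = (1299+361)/(1957+614) = 1660/2571 = 0.645663.
SE = √(p̂(1−p̂)(1/n₁+1/n₂)) = √(0.645663·0.354337·0.00213965) = √(0.000489514) = 0.022125.
z = (0.663771 − 0.587948)/0.022125 = 0.075823/0.022125 = 3.427.
p-value = P(Z < 3.427) ≈ 0.9997.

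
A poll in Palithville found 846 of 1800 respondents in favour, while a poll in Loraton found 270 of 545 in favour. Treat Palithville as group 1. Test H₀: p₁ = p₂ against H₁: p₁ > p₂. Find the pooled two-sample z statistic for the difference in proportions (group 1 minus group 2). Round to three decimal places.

p̂₁ = 846/1800 = 0.47000, p̂₂ = 270/545 = 0.49541.
Pooled p̂ = (846+270)/(1800+545) = 1116/2345 = 0.47591.
SE = √(p̂(1−p̂)(1/n₁+1/n₂)) = √(0.47591·0.52409·0.00239042) = √(0.000596217) = 0.02442.
z = (0.47000 − 0.49541)/0.02442 = -0.02541/0.02442 = -1.041.
p-value = P(Z > -1.041) ≈ 0.8510.

z = -1.041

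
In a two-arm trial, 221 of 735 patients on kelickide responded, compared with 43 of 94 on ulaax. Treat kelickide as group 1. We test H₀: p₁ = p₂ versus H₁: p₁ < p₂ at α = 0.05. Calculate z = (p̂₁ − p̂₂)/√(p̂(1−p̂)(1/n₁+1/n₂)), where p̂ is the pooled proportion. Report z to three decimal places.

z = -3.072

p̂₁ = 221/735 = 0.30068, p̂₂ = 43/94 = 0.45745.
Pooled p̂ = (221+43)/(735+94) = 264/829 = 0.31846.
SE = √(0.217042 × 0.0119988) = 0.05103.
z = (0.30068 − 0.45745)/0.05103 = -0.15677/0.05103 = -3.072.
p-value = P(Z < -3.072) ≈ 0.0011. With α = 0.05, reject H₀.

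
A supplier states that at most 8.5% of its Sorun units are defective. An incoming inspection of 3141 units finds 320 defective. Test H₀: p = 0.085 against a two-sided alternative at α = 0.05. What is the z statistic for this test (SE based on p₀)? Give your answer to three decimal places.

z = 3.392

p̂ = 320/3141 ≈ 0.101878.
Standard error under H₀: √(0.085×0.915/3141) = 0.004976.
z = (0.101878 − 0.085)/0.004976 = 0.016878/0.004976 = 3.392.
Two-sided p-value ≈ 2·Φ(−3.392) = 0.0007. With α = 0.05, reject H₀.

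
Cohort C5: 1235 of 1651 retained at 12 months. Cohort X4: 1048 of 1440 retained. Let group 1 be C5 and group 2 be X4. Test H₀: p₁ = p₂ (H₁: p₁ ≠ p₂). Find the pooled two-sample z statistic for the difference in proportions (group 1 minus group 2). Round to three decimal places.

p̂₁ = 1235/1651 = 0.74803, p̂₂ = 1048/1440 = 0.72778.
Pooled p̂ = (1235+1048)/(1651+1440) = 2283/3091 = 0.73860.
SE = √(0.193072 × 0.00130014) = 0.01584.
z = (0.74803 − 0.72778)/0.01584 = 0.02025/0.01584 = 1.278.
p-value = 2·P(Z > 1.278) ≈ 0.2011.

z = 1.278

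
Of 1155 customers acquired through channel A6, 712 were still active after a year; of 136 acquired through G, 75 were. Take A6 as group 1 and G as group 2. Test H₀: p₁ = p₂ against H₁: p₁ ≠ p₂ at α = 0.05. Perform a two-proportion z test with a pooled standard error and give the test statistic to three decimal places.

p̂₁ = 712/1155 ≈ 0.61645, p̂₂ = 75/136 ≈ 0.55147.
Pooled p̂ = (712+75)/(1155+136) = 787/1291 = 0.60960.
SE = √(0.237987 × 0.00821874) = 0.04423.
z = (0.61645 − 0.55147)/0.04423 = 0.06498/0.04423 = 1.469.
Two-sided p-value ≈ 2·Φ(−1.469) = 0.1418; since p > α = 0.05, fail to reject H₀.

z = 1.469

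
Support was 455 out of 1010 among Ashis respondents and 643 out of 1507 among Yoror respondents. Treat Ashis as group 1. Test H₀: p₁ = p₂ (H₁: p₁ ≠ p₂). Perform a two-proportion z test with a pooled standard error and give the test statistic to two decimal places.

z = 1.18

p̂₁ = 455/1010 = 0.4505, p̂₂ = 643/1507 = 0.4267.
Pooled p̂ = (455+643)/(1010+1507) = 1098/2517 = 0.4362.
SE = √(0.245934 × 0.00165367) = 0.0202.
z = (0.4505 − 0.4267)/0.0202 = 0.0238/0.0202 = 1.18.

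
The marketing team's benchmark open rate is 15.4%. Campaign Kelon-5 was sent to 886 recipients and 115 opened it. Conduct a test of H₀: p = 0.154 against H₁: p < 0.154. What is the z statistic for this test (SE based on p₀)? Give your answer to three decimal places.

z = -1.996

p̂ = 115/886 = 0.129797.
Standard error under H₀: √(0.154×0.846/886) = 0.012126.
z = (0.129797 − 0.154)/0.012126 = -0.024203/0.012126 = -1.996.
p-value = P(Z < -1.996) ≈ 0.0230.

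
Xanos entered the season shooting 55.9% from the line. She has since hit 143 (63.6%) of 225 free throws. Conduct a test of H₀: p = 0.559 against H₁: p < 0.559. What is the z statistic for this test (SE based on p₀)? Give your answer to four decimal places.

z = 2.3128

p̂ = 143/225 ≈ 0.6355556.
Under H₀, SE = √(0.559·0.441/225) = √(0.00109564) = 0.0331005.
z = (0.6355556 − 0.559)/0.0331005 = 0.0765556/0.0331005 = 2.3128.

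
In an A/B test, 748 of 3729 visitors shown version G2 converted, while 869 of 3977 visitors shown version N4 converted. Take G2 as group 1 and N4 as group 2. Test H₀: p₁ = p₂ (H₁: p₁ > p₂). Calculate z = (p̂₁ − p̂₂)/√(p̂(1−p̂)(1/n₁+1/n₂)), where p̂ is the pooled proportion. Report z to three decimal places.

z = -1.930

p̂₁ = 748/3729 = 0.200590, p̂₂ = 869/3977 = 0.218506.
Pooled p̂ = (748+869)/(3729+3977) = 1617/7706 = 0.209836.
SE = √(p̂(1−p̂)(1/n₁+1/n₂)) = √(0.209836·0.790164·0.000519614) = √(8.61547e-05) = 0.009282.
z = (0.200590 − 0.218506)/0.009282 = -0.017916/0.009282 = -1.930.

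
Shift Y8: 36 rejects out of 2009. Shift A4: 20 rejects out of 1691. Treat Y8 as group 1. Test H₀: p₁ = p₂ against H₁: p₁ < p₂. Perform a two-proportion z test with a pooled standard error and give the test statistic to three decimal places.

z = 1.512

p̂₁ = 36/2009 = 0.017919, p̂₂ = 20/1691 = 0.011827.
Pooled p̂ = (36+20)/(2009+1691) = 56/3700 = 0.015135.
SE = √(p̂(1−p̂)(1/n₁+1/n₂)) = √(0.015135·0.984865·0.00108913) = √(1.62346e-05) = 0.004029.
z = (0.017919 − 0.011827)/0.004029 = 0.006092/0.004029 = 1.512.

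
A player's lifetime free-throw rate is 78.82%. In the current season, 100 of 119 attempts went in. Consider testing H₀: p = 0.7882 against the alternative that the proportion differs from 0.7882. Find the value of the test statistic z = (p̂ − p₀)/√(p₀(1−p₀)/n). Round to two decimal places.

p̂ = 100/119 = 0.8403.
Standard error under H₀: √(0.7882×0.2118/119) = 0.0375.
z = (0.8403 − 0.7882)/0.0375 = 0.0521/0.0375 = 1.39.

z = 1.39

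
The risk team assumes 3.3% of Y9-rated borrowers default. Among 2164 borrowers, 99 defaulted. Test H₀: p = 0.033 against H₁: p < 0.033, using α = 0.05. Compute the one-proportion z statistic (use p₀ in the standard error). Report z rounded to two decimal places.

z = 3.32

p̂ = 99/2164 ≈ 0.04575.
Under H₀, SE = √(0.033·0.967/2164) = √(1.47463e-05) = 0.00384.
z = (0.04575 − 0.033)/0.00384 = 0.01275/0.00384 = 3.32.
p-value = P(Z < 3.320) ≈ 0.9995. With α = 0.05, fail to reject H₀.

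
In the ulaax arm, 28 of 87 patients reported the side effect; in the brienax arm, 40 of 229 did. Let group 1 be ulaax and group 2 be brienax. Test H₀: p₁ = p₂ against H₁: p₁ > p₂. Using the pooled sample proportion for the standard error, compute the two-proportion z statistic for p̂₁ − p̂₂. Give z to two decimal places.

z = 2.84

p̂₁ = 28/87 = 0.3218, p̂₂ = 40/229 = 0.1747.
Pooled p̂ = (28+40)/(87+229) = 68/316 = 0.2152.
SE = √(p̂(1−p̂)(1/n₁+1/n₂)) = √(0.2152·0.7848·0.0158611) = √(0.00267867) = 0.0518.
z = (0.3218 − 0.1747)/0.0518 = 0.1471/0.0518 = 2.84.
p-value = P(Z > 2.843) ≈ 0.0022.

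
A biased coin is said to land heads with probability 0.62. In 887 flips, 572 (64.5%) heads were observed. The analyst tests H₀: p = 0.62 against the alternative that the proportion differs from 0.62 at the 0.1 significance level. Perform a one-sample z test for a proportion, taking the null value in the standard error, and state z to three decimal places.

z = 1.526

p̂ = 572/887 ≈ 0.64487.
Under H₀, SE = √(0.62·0.38/887) = √(0.000265614) = 0.01630.
z = (0.64487 − 0.62)/0.01630 = 0.02487/0.01630 = 1.526.
Two-sided p-value ≈ 2·Φ(−1.526) = 0.1270. With α = 0.1, fail to reject H₀.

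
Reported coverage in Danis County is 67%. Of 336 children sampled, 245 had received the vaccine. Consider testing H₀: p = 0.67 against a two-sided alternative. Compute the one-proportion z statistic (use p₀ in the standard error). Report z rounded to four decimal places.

p̂ = 245/336 = 0.729167.
Standard error under H₀: √(0.67×0.33/336) = 0.025652.
z = (0.729167 − 0.67)/0.025652 = 0.059167/0.025652 = 2.3065.

z = 2.3065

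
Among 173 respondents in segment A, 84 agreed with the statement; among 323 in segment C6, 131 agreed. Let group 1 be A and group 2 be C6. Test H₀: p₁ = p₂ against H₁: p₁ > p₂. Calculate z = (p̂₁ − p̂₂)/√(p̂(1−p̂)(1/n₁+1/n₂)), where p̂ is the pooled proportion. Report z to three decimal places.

z = 1.713

p̂₁ = 84/173 ≈ 0.48555, p̂₂ = 131/323 ≈ 0.40557.
Pooled p̂ = (84+131)/(173+323) = 215/496 = 0.43347.
SE = √(0.245573 × 0.00887632) = 0.04669.
z = (0.48555 − 0.40557)/0.04669 = 0.07998/0.04669 = 1.713.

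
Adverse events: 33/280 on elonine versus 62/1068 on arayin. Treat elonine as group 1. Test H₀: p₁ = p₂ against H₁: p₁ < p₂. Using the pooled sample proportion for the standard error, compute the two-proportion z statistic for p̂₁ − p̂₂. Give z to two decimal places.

z = 3.48

p̂₁ = 33/280 ≈ 0.1179, p̂₂ = 62/1068 ≈ 0.0581.
Pooled p̂ = (33+62)/(280+1068) = 95/1348 = 0.0705.
SE = √(p̂(1−p̂)(1/n₁+1/n₂)) = √(0.0705·0.9295·0.00450776) = √(0.000295295) = 0.0172.
z = (0.1179 − 0.0581)/0.0172 = 0.0598/0.0172 = 3.48.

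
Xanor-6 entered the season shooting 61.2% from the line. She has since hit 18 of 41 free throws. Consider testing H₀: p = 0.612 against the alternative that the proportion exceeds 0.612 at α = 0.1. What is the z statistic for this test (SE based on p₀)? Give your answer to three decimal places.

z = -2.273

p̂ = 18/41 = 0.43902.
SE = √(p₀(1−p₀)/n) = √(0.23746/41) = 0.07610.
z = (0.43902 − 0.612)/0.07610 = -0.17298/0.07610 = -2.273.
p-value = P(Z > -2.273) ≈ 0.9885; since p > α = 0.1, fail to reject H₀.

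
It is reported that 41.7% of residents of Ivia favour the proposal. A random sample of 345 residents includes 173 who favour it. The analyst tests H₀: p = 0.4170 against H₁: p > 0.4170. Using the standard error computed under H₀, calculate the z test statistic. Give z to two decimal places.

z = 3.18

p̂ = 173/345 ≈ 0.5014.
Standard error under H₀: √(0.417×0.583/345) = 0.0265.
z = (0.5014 − 0.417)/0.0265 = 0.0844/0.0265 = 3.18.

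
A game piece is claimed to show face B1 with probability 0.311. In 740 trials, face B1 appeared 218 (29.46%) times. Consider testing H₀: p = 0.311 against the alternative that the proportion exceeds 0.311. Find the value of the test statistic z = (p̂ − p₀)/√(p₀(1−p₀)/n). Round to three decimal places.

p̂ = 218/740 ≈ 0.29459.
SE = √(p₀(1−p₀)/n) = √(0.21428/740) = 0.01702.
z = (0.29459 − 0.311)/0.01702 = -0.01641/0.01702 = -0.964.
p-value = P(Z > -0.964) ≈ 0.8325.

z = -0.964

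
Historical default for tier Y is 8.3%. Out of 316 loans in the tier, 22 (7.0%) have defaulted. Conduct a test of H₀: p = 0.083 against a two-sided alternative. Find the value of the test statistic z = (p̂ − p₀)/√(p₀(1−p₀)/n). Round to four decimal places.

z = -0.8621

p̂ = 22/316 = 0.069620.
SE = √(p₀(1−p₀)/n) = √(0.076111/316) = 0.015520.
z = (0.069620 − 0.083)/0.015520 = -0.013380/0.015520 = -0.8621.
p-value = 2·P(Z > 0.862) ≈ 0.3886.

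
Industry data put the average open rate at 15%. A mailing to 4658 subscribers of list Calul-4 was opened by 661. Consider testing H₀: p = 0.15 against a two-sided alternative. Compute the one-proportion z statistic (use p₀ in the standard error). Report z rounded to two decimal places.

z = -1.55

p̂ = 661/4658 ≈ 0.14191.
Standard error under H₀: √(0.15×0.85/4658) = 0.00523.
z = (0.14191 − 0.15)/0.00523 = -0.00809/0.00523 = -1.55.
Two-sided p-value ≈ 2·Φ(−1.547) = 0.1219.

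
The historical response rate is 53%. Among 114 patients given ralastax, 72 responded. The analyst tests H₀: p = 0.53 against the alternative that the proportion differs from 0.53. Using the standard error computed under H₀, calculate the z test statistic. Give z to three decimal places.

z = 2.173

p̂ = 72/114 ≈ 0.63158.
Standard error under H₀: √(0.53×0.47/114) = 0.04674.
z = (0.63158 − 0.53)/0.04674 = 0.10158/0.04674 = 2.173.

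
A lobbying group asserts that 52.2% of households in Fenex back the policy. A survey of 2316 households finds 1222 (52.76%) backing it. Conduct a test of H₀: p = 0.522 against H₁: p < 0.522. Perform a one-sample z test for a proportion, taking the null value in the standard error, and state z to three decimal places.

z = 0.543

p̂ = 1222/2316 = 0.527634.
Under H₀, SE = √(0.522·0.478/2316) = √(0.000107736) = 0.010380.
z = (0.527634 − 0.522)/0.010380 = 0.005634/0.010380 = 0.543.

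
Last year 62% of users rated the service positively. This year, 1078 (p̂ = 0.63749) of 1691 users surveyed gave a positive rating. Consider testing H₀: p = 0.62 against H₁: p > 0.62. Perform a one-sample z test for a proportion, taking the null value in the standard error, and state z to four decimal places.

p̂ = 1078/1691 ≈ 0.637493.
Under H₀, SE = √(0.62·0.38/1691) = √(0.000139326) = 0.011804.
z = (0.637493 − 0.62)/0.011804 = 0.017493/0.011804 = 1.4820.

z = 1.4820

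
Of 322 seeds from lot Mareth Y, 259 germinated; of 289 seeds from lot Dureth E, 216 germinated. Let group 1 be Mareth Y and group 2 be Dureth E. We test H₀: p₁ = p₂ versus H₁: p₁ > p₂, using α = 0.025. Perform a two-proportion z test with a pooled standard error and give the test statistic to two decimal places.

z = 1.69

p̂₁ = 259/322 = 0.8043, p̂₂ = 216/289 = 0.7474.
Pooled p̂ = (259+216)/(322+289) = 475/611 = 0.7774.
SE = √(p̂(1−p̂)(1/n₁+1/n₂)) = √(0.7774·0.2226·0.0065658) = √(0.00113616) = 0.0337.
z = (0.8043 − 0.7474)/0.0337 = 0.0569/0.0337 = 1.69.
p-value = P(Z > 1.689) ≈ 0.0456. With α = 0.025, fail to reject H₀.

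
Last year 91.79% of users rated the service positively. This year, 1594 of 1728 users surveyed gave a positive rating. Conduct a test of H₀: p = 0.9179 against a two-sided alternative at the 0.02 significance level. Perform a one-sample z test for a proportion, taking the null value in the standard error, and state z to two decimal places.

p̂ = 1594/1728 = 0.92245.
Under H₀, SE = √(0.9179·0.0821/1728) = √(4.36109e-05) = 0.00660.
z = (0.92245 − 0.9179)/0.00660 = 0.00455/0.00660 = 0.69.
p-value = 2·P(Z > 0.690) ≈ 0.4905; since p > α = 0.02, fail to reject H₀.

z = 0.69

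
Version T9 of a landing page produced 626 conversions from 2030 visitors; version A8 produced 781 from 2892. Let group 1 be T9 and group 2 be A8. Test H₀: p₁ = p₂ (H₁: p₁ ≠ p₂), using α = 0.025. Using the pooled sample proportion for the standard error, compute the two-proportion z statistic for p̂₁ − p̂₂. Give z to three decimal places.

z = 2.929

p̂₁ = 626/2030 ≈ 0.30837, p̂₂ = 781/2892 ≈ 0.27006.
Pooled p̂ = (626+781)/(2030+2892) = 1407/4922 = 0.28586.
SE = √(0.204144 × 0.000838392) = 0.01308.
z = (0.30837 − 0.27006)/0.01308 = 0.03831/0.01308 = 2.929.
Two-sided p-value ≈ 2·Φ(−2.929) = 0.0034, so at α = 0.025 we reject H₀.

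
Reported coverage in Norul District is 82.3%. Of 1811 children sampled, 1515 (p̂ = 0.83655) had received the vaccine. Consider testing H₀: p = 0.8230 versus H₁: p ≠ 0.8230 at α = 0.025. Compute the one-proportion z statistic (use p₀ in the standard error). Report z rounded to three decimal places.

p̂ = 1515/1811 = 0.83655.
Under H₀, SE = √(0.823·0.177/1811) = √(8.04368e-05) = 0.00897.
z = (0.83655 − 0.823)/0.00897 = 0.01355/0.00897 = 1.511.
Two-sided p-value ≈ 2·Φ(−1.511) = 0.1307, so at α = 0.025 we fail to reject H₀.

z = 1.511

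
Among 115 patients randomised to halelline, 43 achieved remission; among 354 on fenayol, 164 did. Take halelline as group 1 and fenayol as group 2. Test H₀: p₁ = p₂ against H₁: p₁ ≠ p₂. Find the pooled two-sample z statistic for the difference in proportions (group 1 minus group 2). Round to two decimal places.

p̂₁ = 43/115 = 0.3739, p̂₂ = 164/354 = 0.4633.
Pooled p̂ = (43+164)/(115+354) = 207/469 = 0.4414.
SE = √(0.246562 × 0.0115205) = 0.0533.
z = (0.3739 − 0.4633)/0.0533 = -0.0894/0.0533 = -1.68.

z = -1.68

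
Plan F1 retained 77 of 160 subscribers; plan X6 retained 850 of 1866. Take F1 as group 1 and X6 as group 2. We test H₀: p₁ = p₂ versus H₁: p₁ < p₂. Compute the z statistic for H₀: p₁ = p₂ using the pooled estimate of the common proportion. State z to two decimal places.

p̂₁ = 77/160 ≈ 0.4813, p̂₂ = 850/1866 ≈ 0.4555.
Pooled p̂ = (77+850)/(160+1866) = 927/2026 = 0.4576.
SE = √(0.248198 × 0.00678591) = 0.0410.
z = (0.4813 − 0.4555)/0.0410 = 0.0258/0.0410 = 0.63.
p-value = P(Z < 0.627) ≈ 0.7347.

z = 0.63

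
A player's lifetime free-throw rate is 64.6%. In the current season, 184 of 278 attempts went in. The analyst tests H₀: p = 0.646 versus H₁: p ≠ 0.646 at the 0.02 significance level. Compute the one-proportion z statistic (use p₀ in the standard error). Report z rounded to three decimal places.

p̂ = 184/278 = 0.66187.
Under H₀, SE = √(0.646·0.354/278) = √(0.000822604) = 0.02868.
z = (0.66187 − 0.646)/0.02868 = 0.01587/0.02868 = 0.553.
p-value = 2·P(Z > 0.553) ≈ 0.5800; since p > α = 0.02, fail to reject H₀.

z = 0.553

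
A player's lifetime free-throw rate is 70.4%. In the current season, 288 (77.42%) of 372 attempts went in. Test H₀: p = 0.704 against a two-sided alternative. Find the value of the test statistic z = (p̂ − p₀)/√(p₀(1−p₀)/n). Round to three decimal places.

z = 2.966

p̂ = 288/372 ≈ 0.774194.
Standard error under H₀: √(0.704×0.296/372) = 0.023668.
z = (0.774194 − 0.704)/0.023668 = 0.070194/0.023668 = 2.966.
Two-sided p-value ≈ 2·Φ(−2.966) = 0.0030.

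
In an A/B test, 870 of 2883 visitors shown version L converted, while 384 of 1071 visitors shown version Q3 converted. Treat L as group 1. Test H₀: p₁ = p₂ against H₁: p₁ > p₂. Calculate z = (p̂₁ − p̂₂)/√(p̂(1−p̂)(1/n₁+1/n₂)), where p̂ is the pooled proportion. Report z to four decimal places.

p̂₁ = 870/2883 ≈ 0.301769, p̂₂ = 384/1071 ≈ 0.358543.
Pooled p̂ = (870+384)/(2883+1071) = 1254/3954 = 0.317147.
SE = √(p̂(1−p̂)(1/n₁+1/n₂)) = √(0.317147·0.682853·0.00128057) = √(0.000277326) = 0.016653.
z = (0.301769 − 0.358543)/0.016653 = -0.056774/0.016653 = -3.4092.
p-value = P(Z > -3.409) ≈ 0.9997.

z = -3.4092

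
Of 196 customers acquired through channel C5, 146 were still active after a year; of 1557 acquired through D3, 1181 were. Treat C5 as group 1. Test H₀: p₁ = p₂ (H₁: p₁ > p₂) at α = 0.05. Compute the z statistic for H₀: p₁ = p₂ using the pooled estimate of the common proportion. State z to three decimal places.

z = -0.419

p̂₁ = 146/196 ≈ 0.74490, p̂₂ = 1181/1557 ≈ 0.75851.
Pooled p̂ = (146+1181)/(196+1557) = 1327/1753 = 0.75699.
SE = √(0.183957 × 0.0057443) = 0.03251.
z = (0.74490 − 0.75851)/0.03251 = -0.01361/0.03251 = -0.419.
p-value = P(Z > -0.419) ≈ 0.6623. With α = 0.05, fail to reject H₀.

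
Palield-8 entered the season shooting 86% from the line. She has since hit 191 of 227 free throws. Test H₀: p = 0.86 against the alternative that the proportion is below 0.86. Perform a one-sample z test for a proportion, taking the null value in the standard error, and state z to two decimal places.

p̂ = 191/227 ≈ 0.8414.
Standard error under H₀: √(0.86×0.14/227) = 0.0230.
z = (0.8414 − 0.86)/0.0230 = -0.0186/0.0230 = -0.81.
p-value = P(Z < -0.807) ≈ 0.2098.

z = -0.81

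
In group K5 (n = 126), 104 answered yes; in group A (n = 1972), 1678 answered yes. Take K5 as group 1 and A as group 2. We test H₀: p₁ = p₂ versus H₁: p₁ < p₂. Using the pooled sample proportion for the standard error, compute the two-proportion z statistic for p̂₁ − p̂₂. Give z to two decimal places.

p̂₁ = 104/126 = 0.8254, p̂₂ = 1678/1972 = 0.8509.
Pooled p̂ = (104+1678)/(126+1972) = 1782/2098 = 0.8494.
SE = √(p̂(1−p̂)(1/n₁+1/n₂)) = √(0.8494·0.1506·0.00844361) = √(0.00108022) = 0.0329.
z = (0.8254 − 0.8509)/0.0329 = -0.0255/0.0329 = -0.78.

z = -0.78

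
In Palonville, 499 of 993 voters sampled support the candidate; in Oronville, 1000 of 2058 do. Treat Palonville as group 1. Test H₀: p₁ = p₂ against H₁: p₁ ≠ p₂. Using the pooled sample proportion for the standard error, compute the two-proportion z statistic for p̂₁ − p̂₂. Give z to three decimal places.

p̂₁ = 499/993 ≈ 0.50252, p̂₂ = 1000/2058 ≈ 0.48591.
Pooled p̂ = (499+1000)/(993+2058) = 1499/3051 = 0.49131.
SE = √(0.249925 × 0.00149296) = 0.01932.
z = (0.50252 − 0.48591)/0.01932 = 0.01661/0.01932 = 0.860.
p-value = 2·P(Z > 0.860) ≈ 0.3899.

z = 0.860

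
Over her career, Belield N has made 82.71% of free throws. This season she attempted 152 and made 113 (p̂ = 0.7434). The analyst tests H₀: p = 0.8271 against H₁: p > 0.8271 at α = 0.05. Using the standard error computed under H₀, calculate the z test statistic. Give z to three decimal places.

z = -2.728

p̂ = 113/152 ≈ 0.74342.
SE = √(p₀(1−p₀)/n) = √(0.14301/152) = 0.03067.
z = (0.74342 − 0.8271)/0.03067 = -0.08368/0.03067 = -2.728.
p-value = P(Z > -2.728) ≈ 0.9968, so at α = 0.05 we fail to reject H₀.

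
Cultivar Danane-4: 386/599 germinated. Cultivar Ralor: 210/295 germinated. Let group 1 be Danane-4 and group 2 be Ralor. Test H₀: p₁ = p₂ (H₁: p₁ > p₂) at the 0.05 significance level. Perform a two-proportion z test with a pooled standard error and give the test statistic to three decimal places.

z = -2.012

p̂₁ = 386/599 = 0.64441, p̂₂ = 210/295 = 0.71186.
Pooled p̂ = (386+210)/(599+295) = 596/894 = 0.66667.
SE = √(0.222222 × 0.00505928) = 0.03353.
z = (0.64441 − 0.71186)/0.03353 = -0.06745/0.03353 = -2.012.
p-value = P(Z > -2.012) ≈ 0.9779; since p > α = 0.05, fail to reject H₀.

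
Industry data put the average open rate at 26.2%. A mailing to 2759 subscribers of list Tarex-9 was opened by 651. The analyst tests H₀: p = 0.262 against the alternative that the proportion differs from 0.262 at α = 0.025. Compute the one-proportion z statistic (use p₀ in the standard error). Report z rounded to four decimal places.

z = -3.1111

p̂ = 651/2759 = 0.2359551.
SE = √(p₀(1−p₀)/n) = √(0.19336/2759) = 0.0083715.
z = (0.2359551 − 0.262)/0.0083715 = -0.0260449/0.0083715 = -3.1111.
Two-sided p-value ≈ 2·Φ(−3.111) = 0.0019; since p < α = 0.025, reject H₀.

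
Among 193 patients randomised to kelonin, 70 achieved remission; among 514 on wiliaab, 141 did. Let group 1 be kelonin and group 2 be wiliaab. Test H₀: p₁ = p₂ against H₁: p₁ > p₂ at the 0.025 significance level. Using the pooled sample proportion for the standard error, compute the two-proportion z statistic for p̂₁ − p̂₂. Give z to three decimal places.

z = 2.288

p̂₁ = 70/193 = 0.36269, p̂₂ = 141/514 = 0.27432.
Pooled p̂ = (70+141)/(193+514) = 211/707 = 0.29844.
SE = √(p̂(1−p̂)(1/n₁+1/n₂)) = √(0.29844·0.70156·0.00712687) = √(0.00149219) = 0.03863.
z = (0.36269 − 0.27432)/0.03863 = 0.08837/0.03863 = 2.288.
p-value = P(Z > 2.288) ≈ 0.0111. With α = 0.025, reject H₀.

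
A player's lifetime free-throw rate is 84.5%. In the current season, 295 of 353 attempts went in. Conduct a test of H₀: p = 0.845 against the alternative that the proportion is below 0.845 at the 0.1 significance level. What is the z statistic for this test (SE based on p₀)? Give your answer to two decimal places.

p̂ = 295/353 ≈ 0.8357.
Under H₀, SE = √(0.845·0.155/353) = √(0.000371034) = 0.0193.
z = (0.8357 − 0.845)/0.0193 = -0.0093/0.0193 = -0.48.
p-value = P(Z < -0.483) ≈ 0.3145; since p > α = 0.1, fail to reject H₀.

z = -0.48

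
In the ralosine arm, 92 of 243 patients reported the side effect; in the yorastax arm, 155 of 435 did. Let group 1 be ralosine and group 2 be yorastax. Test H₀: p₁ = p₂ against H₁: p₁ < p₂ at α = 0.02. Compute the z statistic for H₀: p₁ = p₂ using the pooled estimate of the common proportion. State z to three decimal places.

p̂₁ = 92/243 = 0.37860, p̂₂ = 155/435 = 0.35632.
Pooled p̂ = (92+155)/(243+435) = 247/678 = 0.36431.
SE = √(0.231587 × 0.00641408) = 0.03854.
z = (0.37860 − 0.35632)/0.03854 = 0.02228/0.03854 = 0.578.
p-value = P(Z < 0.578) ≈ 0.7184, so at α = 0.02 we fail to reject H₀.

z = 0.578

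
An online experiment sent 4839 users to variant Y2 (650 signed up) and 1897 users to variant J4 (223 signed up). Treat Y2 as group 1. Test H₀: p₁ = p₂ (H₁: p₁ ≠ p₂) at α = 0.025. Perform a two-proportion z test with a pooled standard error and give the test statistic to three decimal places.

z = 1.843

p̂₁ = 650/4839 = 0.134325, p̂₂ = 223/1897 = 0.117554.
Pooled p̂ = (650+223)/(4839+1897) = 873/6736 = 0.129602.
SE = √(0.112805 × 0.000733802) = 0.009098.
z = (0.134325 − 0.117554)/0.009098 = 0.016771/0.009098 = 1.843.
p-value = 2·P(Z > 1.843) ≈ 0.0653; since p > α = 0.025, fail to reject H₀.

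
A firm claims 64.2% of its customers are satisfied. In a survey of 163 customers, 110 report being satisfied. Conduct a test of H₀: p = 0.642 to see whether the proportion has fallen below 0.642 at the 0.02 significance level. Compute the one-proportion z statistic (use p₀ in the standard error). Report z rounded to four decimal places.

z = 0.8747

p̂ = 110/163 = 0.6748466.
Under H₀, SE = √(0.642·0.358/163) = √(0.00141004) = 0.0375505.
z = (0.6748466 − 0.642)/0.0375505 = 0.0328466/0.0375505 = 0.8747.
p-value = P(Z < 0.875) ≈ 0.8091, so at α = 0.02 we fail to reject H₀.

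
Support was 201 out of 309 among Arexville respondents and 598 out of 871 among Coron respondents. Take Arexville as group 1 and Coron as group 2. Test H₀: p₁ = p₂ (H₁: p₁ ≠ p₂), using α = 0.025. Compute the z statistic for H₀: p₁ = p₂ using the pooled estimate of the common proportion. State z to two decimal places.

z = -1.17

p̂₁ = 201/309 ≈ 0.65049, p̂₂ = 598/871 ≈ 0.68657.
Pooled p̂ = (201+598)/(309+871) = 799/1180 = 0.67712.
SE = √(p̂(1−p̂)(1/n₁+1/n₂)) = √(0.67712·0.32288·0.00438435) = √(0.000958546) = 0.03096.
z = (0.65049 − 0.68657)/0.03096 = -0.03608/0.03096 = -1.17.
p-value = 2·P(Z > 1.165) ≈ 0.2439. With α = 0.025, fail to reject H₀.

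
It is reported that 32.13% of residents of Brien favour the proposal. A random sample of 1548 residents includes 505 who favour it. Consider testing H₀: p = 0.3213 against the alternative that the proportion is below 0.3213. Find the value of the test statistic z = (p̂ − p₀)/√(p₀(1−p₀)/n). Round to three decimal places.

z = 0.415

p̂ = 505/1548 = 0.32623.
SE = √(p₀(1−p₀)/n) = √(0.21807/1548) = 0.01187.
z = (0.32623 − 0.3213)/0.01187 = 0.00493/0.01187 = 0.415.
p-value = P(Z < 0.415) ≈ 0.6610.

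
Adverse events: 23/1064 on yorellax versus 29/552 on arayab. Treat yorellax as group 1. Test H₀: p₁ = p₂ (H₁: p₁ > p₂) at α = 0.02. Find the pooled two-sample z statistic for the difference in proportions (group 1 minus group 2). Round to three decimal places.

p̂₁ = 23/1064 = 0.021617, p̂₂ = 29/552 = 0.052536.
Pooled p̂ = (23+29)/(1064+552) = 52/1616 = 0.032178.
SE = √(p̂(1−p̂)(1/n₁+1/n₂)) = √(0.032178·0.967822·0.00275144) = √(8.56876e-05) = 0.009257.
z = (0.021617 − 0.052536)/0.009257 = -0.030919/0.009257 = -3.340.
p-value = P(Z > -3.340) ≈ 0.9996. With α = 0.02, fail to reject H₀.

z = -3.340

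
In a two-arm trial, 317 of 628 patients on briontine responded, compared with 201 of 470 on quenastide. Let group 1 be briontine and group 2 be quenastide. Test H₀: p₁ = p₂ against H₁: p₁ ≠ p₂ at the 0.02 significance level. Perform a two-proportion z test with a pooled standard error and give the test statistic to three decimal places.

z = 2.533

p̂₁ = 317/628 ≈ 0.50478, p̂₂ = 201/470 ≈ 0.42766.
Pooled p̂ = (317+201)/(628+470) = 518/1098 = 0.47177.
SE = √(p̂(1−p̂)(1/n₁+1/n₂)) = √(0.47177·0.52823·0.00372002) = √(0.000927039) = 0.03045.
z = (0.50478 − 0.42766)/0.03045 = 0.07712/0.03045 = 2.533.
p-value = 2·P(Z > 2.533) ≈ 0.0113, so at α = 0.02 we reject H₀.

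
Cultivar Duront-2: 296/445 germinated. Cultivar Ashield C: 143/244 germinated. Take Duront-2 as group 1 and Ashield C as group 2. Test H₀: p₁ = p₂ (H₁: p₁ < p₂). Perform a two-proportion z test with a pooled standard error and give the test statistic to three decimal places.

z = 2.065

p̂₁ = 296/445 ≈ 0.66517, p̂₂ = 143/244 ≈ 0.58607.
Pooled p̂ = (296+143)/(445+244) = 439/689 = 0.63716.
SE = √(0.231188 × 0.00634555) = 0.03830.
z = (0.66517 − 0.58607)/0.03830 = 0.07910/0.03830 = 2.065.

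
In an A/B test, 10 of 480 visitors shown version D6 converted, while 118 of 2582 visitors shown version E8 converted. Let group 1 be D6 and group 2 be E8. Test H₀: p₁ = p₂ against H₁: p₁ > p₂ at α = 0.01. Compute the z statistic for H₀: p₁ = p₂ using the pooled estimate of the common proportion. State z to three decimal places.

z = -2.500

p̂₁ = 10/480 ≈ 0.020833, p̂₂ = 118/2582 ≈ 0.045701.
Pooled p̂ = (10+118)/(480+2582) = 128/3062 = 0.041803.
SE = √(0.0400553 × 0.00247063) = 0.009948.
z = (0.020833 − 0.045701)/0.009948 = -0.024868/0.009948 = -2.500.
p-value = P(Z > -2.500) ≈ 0.9938, so at α = 0.01 we fail to reject H₀.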